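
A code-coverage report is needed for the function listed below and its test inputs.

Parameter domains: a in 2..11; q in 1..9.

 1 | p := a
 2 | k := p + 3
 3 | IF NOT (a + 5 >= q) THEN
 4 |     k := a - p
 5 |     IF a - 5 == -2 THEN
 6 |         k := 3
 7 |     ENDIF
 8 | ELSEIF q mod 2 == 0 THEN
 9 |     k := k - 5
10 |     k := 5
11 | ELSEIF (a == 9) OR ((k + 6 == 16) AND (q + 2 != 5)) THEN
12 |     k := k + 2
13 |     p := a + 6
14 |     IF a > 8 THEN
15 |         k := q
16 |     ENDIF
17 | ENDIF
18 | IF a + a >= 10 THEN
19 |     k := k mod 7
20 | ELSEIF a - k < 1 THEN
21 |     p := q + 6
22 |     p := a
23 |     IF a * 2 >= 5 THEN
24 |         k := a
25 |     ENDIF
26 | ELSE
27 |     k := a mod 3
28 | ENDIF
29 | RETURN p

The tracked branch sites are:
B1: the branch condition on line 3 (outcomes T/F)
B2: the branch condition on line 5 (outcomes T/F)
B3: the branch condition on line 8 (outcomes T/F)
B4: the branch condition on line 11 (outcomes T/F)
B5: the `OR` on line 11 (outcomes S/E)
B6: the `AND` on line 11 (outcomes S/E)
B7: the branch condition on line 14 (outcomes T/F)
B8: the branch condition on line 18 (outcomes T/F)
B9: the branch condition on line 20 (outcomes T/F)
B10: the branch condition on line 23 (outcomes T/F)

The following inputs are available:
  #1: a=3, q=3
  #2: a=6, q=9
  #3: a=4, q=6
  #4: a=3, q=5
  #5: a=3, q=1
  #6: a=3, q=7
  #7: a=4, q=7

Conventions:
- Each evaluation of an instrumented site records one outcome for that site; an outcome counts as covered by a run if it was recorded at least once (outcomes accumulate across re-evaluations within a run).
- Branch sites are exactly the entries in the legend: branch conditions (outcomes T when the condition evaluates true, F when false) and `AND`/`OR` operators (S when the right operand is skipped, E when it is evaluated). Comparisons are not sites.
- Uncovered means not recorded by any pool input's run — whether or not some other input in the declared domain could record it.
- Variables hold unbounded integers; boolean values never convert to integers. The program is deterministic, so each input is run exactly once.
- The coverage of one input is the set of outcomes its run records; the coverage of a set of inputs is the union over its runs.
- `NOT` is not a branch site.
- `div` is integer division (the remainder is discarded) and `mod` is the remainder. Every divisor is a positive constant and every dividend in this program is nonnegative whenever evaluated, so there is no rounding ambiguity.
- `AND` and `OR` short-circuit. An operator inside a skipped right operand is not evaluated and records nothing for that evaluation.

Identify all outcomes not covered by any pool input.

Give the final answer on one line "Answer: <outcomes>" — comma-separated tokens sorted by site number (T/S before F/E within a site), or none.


input #1 (a=3, q=3): covers B1=F, B3=F, B4=F, B5=E, B6=S, B8=F, B9=T, B10=T
input #2 (a=6, q=9): covers B1=F, B3=F, B4=F, B5=E, B6=S, B8=T
input #3 (a=4, q=6): covers B1=F, B3=T, B8=F, B9=T, B10=T
input #4 (a=3, q=5): covers B1=F, B3=F, B4=F, B5=E, B6=S, B8=F, B9=T, B10=T
input #5 (a=3, q=1): covers B1=F, B3=F, B4=F, B5=E, B6=S, B8=F, B9=T, B10=T
input #6 (a=3, q=7): covers B1=F, B3=F, B4=F, B5=E, B6=S, B8=F, B9=T, B10=T
input #7 (a=4, q=7): covers B1=F, B3=F, B4=F, B5=E, B6=S, B8=F, B9=T, B10=T
union over the pool: B1=F, B3=T, B3=F, B4=F, B5=E, B6=S, B8=T, B8=F, B9=T, B10=T
uncovered (10 of 20): B1=T, B2=T, B2=F, B4=T, B5=S, B6=E, B7=T, B7=F, B9=F, B10=F
Answer: B1=T, B2=T, B2=F, B4=T, B5=S, B6=E, B7=T, B7=F, B9=F, B10=F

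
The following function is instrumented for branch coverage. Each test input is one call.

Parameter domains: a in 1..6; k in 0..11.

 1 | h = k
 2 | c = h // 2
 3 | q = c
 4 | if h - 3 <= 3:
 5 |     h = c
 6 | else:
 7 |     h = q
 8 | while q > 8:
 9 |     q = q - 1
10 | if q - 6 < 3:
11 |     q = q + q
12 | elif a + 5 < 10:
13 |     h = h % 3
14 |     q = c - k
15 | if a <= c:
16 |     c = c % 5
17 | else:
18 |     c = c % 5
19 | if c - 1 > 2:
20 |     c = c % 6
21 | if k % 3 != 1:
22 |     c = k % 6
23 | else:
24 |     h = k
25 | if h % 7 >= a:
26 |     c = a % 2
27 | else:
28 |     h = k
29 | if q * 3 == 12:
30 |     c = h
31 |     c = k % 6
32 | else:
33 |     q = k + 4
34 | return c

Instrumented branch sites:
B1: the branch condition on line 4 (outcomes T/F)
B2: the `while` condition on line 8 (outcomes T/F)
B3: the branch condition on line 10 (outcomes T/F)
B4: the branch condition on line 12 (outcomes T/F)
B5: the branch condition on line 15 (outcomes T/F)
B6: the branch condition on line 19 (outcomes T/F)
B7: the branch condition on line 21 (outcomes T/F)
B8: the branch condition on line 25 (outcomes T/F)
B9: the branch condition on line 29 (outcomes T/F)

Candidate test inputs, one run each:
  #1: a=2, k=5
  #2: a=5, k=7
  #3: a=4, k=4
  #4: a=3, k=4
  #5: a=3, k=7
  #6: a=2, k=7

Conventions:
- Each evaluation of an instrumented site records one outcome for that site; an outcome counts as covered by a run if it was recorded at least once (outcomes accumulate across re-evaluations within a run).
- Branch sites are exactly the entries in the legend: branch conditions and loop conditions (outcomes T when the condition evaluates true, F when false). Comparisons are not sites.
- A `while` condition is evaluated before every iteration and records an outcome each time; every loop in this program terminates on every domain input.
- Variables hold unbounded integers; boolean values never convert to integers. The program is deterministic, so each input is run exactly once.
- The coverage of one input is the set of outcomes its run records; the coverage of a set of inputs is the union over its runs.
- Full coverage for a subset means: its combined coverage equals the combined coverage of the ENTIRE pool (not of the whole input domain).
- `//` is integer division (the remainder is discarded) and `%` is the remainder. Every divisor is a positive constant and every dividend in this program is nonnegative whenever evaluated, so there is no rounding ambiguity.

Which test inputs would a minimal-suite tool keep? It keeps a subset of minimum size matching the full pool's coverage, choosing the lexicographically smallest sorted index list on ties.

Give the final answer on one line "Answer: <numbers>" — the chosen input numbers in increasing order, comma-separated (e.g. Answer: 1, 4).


input #1 (a=2, k=5): events B1->T, B2->F, B3->T, B5->T, B6->F, B7->T, B8->T, B9->T; covers B1=T, B2=F, B3=T, B5=T, B6=F, B7=T, B8=T, B9=T
input #2 (a=5, k=7): events B1->F, B2->F, B3->T, B5->F, B6->F, B7->F, B8->F, B9->F; covers B1=F, B2=F, B3=T, B5=F, B6=F, B7=F, B8=F, B9=F
input #3 (a=4, k=4): events B1->T, B2->F, B3->T, B5->F, B6->F, B7->F, B8->T, B9->T; covers B1=T, B2=F, B3=T, B5=F, B6=F, B7=F, B8=T, B9=T
input #4 (a=3, k=4): events B1->T, B2->F, B3->T, B5->F, B6->F, B7->F, B8->T, B9->T; covers B1=T, B2=F, B3=T, B5=F, B6=F, B7=F, B8=T, B9=T
input #5 (a=3, k=7): events B1->F, B2->F, B3->T, B5->T, B6->F, B7->F, B8->F, B9->F; covers B1=F, B2=F, B3=T, B5=T, B6=F, B7=F, B8=F, B9=F
input #6 (a=2, k=7): events B1->F, B2->F, B3->T, B5->T, B6->F, B7->F, B8->F, B9->F; covers B1=F, B2=F, B3=T, B5=T, B6=F, B7=F, B8=F, B9=F
pool-wide coverage (13 outcomes): B1=T, B1=F, B2=F, B3=T, B5=T, B5=F, B6=F, B7=T, B7=F, B8=T, B8=F, B9=T, B9=F
size 1 is not enough: best union over all size-1 subsets is 8/13
the canonical winner is {1, 2}: size 2, full 13-outcome coverage, earliest index list among size-2 covers
Answer: 1, 2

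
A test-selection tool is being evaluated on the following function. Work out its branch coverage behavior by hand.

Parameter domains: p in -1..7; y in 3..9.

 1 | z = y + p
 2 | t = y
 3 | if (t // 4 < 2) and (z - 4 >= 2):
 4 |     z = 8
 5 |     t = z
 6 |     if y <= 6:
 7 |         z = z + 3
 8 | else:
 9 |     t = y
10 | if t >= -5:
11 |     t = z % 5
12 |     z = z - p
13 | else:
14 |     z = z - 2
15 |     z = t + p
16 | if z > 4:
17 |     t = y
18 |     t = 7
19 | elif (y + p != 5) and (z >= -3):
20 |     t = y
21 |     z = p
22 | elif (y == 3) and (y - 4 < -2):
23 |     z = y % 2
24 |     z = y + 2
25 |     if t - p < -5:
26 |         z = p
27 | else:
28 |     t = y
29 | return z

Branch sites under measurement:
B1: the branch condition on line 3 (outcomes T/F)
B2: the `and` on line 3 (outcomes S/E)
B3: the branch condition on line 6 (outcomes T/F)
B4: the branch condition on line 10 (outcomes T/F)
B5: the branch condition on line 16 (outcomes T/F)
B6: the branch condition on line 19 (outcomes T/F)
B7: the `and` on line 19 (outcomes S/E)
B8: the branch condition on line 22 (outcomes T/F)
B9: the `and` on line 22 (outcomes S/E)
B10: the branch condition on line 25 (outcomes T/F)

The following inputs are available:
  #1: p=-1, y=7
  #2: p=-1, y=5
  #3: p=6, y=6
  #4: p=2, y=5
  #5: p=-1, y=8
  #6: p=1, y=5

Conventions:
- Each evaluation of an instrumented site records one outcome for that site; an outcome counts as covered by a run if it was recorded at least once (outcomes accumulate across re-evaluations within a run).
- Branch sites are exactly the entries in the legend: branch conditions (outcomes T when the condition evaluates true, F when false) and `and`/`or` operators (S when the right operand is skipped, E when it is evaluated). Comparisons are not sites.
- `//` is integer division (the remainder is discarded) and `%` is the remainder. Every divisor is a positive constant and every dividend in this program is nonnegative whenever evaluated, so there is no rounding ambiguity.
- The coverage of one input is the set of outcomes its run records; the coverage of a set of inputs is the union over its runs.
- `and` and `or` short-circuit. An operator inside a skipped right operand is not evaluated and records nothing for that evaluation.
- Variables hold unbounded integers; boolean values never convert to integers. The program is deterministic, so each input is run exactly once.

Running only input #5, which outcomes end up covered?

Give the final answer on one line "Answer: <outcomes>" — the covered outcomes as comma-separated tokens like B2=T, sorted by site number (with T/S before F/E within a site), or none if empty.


Tracing the run of input #5 (p=-1, y=8):
  B2->S, B1->F, B4->T, B5->T
collecting distinct outcomes: B1=F, B2=S, B4=T, B5=T
Answer: B1=F, B2=S, B4=T, B5=T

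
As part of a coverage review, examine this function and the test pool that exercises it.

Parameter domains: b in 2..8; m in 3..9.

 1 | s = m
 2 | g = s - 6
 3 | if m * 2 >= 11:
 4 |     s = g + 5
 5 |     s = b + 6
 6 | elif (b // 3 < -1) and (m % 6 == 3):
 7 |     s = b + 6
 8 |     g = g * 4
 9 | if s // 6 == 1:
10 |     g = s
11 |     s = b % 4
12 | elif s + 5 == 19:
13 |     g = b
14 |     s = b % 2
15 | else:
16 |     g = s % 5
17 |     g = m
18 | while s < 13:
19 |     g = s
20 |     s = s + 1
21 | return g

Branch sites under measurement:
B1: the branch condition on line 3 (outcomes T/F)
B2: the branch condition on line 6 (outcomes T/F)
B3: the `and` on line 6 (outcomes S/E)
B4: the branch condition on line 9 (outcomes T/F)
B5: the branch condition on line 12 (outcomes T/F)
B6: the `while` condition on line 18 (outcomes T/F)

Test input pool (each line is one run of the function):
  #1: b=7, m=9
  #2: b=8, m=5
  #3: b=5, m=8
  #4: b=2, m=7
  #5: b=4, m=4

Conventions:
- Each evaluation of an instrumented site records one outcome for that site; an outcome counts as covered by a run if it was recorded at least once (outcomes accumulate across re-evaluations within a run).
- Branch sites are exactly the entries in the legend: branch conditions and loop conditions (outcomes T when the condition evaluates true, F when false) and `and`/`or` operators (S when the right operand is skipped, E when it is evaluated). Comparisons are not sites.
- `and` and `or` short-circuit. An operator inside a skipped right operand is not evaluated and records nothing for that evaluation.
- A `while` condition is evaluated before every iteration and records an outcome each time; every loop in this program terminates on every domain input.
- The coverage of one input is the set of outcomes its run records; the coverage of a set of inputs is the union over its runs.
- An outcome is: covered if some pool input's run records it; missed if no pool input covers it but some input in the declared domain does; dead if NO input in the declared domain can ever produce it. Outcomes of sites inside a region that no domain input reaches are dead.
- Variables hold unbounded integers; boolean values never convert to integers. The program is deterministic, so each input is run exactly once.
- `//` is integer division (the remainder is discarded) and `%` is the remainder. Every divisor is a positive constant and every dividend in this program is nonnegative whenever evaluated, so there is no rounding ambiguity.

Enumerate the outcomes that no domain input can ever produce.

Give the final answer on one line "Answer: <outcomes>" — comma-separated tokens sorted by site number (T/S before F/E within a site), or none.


exhaustive pass over the 49-input domain:
  B2=T: zero occurrences over every domain input -> dead
  B3=E: zero occurrences over every domain input -> dead
  reachable outcomes have witnesses, e.g. B1=T (e.g. b=2, m=6), B1=F (e.g. b=2, m=3), B2=F (e.g. b=2, m=3), B3=S (e.g. b=2, m=3)
Answer: B2=T, B3=E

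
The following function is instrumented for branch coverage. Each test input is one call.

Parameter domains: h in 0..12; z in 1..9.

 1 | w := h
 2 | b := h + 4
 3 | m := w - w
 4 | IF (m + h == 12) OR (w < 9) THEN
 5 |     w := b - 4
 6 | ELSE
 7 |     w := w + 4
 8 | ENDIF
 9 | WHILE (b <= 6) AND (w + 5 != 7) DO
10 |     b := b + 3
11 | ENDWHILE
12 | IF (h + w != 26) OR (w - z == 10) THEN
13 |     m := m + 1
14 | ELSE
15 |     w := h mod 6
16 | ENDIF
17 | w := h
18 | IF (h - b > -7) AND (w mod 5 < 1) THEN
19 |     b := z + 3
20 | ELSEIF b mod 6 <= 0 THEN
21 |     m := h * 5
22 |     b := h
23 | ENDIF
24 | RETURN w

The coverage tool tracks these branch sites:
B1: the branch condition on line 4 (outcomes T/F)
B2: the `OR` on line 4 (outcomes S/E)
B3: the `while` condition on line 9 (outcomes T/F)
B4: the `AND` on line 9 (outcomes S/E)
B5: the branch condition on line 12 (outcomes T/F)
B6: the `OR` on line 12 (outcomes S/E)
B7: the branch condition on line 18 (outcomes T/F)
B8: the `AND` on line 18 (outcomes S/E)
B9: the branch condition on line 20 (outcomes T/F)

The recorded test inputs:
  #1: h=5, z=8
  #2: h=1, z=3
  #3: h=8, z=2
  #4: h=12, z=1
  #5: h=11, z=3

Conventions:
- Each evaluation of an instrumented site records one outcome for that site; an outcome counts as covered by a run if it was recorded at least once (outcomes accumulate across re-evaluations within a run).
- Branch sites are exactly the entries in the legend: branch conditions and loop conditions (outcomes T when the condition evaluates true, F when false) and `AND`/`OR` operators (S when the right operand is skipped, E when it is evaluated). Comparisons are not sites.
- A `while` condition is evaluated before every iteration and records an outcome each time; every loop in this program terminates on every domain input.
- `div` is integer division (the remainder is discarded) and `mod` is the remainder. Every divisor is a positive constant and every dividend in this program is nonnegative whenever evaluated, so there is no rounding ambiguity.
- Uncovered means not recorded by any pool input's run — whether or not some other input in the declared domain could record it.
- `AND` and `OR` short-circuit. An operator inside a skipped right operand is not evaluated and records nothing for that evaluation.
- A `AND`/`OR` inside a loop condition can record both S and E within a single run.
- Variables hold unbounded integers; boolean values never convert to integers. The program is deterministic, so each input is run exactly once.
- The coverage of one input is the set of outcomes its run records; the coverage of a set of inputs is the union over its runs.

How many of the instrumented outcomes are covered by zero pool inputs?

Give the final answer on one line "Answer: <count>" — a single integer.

#1 (h=5, z=8) -> B2->E, B1->T, B4->S, B3->F, B6->S, B5->T, B8->E, B7->T; covered: B1=T, B2=E, B3=F, B4=S, B5=T, B6=S, B7=T, B8=E
#2 (h=1, z=3) -> B2->E, B1->T, B4->E, B3->T, B4->S, B3->F, B6->S, B5->T, B8->S, B7->F, B9->F; covered: B1=T, B2=E, B3=T, B3=F, B4=S, B4=E, B5=T, B6=S, B7=F, B8=S, B9=F
#3 (h=8, z=2) -> B2->E, B1->T, B4->S, B3->F, B6->S, B5->T, B8->E, B7->F, B9->T; covered: B1=T, B2=E, B3=F, B4=S, B5=T, B6=S, B7=F, B8=E, B9=T
#4 (h=12, z=1) -> B2->S, B1->T, B4->S, B3->F, B6->S, B5->T, B8->E, B7->F, B9->F; covered: B1=T, B2=S, B3=F, B4=S, B5=T, B6=S, B7=F, B8=E, B9=F
#5 (h=11, z=3) -> B2->E, B1->F, B4->S, B3->F, B6->E, B5->F, B8->E, B7->F, B9->F; covered: B1=F, B2=E, B3=F, B4=S, B5=F, B6=E, B7=F, B8=E, B9=F
union over the pool: B1=T, B1=F, B2=S, B2=E, B3=T, B3=F, B4=S, B4=E, B5=T, B5=F, B6=S, B6=E, B7=T, B7=F, B8=S, B8=E, B9=T, B9=F
uncovered (0 of 18): none

Answer: 0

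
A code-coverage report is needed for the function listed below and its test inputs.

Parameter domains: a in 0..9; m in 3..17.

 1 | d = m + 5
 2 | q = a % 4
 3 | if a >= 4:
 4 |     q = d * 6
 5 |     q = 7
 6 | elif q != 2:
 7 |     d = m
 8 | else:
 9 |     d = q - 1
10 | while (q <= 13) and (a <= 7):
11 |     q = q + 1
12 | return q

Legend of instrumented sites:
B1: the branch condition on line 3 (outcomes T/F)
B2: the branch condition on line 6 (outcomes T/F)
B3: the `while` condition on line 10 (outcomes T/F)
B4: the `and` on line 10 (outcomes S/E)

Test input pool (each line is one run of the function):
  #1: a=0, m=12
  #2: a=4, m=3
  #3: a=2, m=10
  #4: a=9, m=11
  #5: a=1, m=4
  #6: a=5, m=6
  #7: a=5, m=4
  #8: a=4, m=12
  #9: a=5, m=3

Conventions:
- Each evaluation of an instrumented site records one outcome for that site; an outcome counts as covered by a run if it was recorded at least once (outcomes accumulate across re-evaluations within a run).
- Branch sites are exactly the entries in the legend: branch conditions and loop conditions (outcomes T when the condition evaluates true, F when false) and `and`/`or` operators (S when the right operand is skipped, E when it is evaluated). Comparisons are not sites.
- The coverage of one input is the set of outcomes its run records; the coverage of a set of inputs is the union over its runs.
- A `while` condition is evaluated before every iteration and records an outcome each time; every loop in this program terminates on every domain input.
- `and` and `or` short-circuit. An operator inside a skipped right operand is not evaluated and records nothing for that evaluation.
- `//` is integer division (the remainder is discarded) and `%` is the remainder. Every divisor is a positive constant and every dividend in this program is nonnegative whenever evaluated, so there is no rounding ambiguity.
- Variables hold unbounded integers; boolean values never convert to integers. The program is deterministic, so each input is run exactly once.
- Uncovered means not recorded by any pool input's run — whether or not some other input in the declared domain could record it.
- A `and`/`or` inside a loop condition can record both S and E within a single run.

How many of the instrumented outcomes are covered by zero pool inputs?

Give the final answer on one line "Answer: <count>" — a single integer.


test 1 (a=0, m=12) fires B1->F, B2->T, B4->E, B3->T, B4->E, B3->T, B4->E, B3->T, B4->E, B3->T, B4->E, B3->T, B4->E, B3->T, ...; hits B1=F, B2=T, B3=T, B3=F, B4=S, B4=E
test 2 (a=4, m=3) fires B1->T, B4->E, B3->T, B4->E, B3->T, B4->E, B3->T, B4->E, B3->T, B4->E, B3->T, B4->E, B3->T, B4->E, ...; hits B1=T, B3=T, B3=F, B4=S, B4=E
test 3 (a=2, m=10) fires B1->F, B2->F, B4->E, B3->T, B4->E, B3->T, B4->E, B3->T, B4->E, B3->T, B4->E, B3->T, B4->E, B3->T, ...; hits B1=F, B2=F, B3=T, B3=F, B4=S, B4=E
test 4 (a=9, m=11) fires B1->T, B4->E, B3->F; hits B1=T, B3=F, B4=E
test 5 (a=1, m=4) fires B1->F, B2->T, B4->E, B3->T, B4->E, B3->T, B4->E, B3->T, B4->E, B3->T, B4->E, B3->T, B4->E, B3->T, ...; hits B1=F, B2=T, B3=T, B3=F, B4=S, B4=E
test 6 (a=5, m=6) fires B1->T, B4->E, B3->T, B4->E, B3->T, B4->E, B3->T, B4->E, B3->T, B4->E, B3->T, B4->E, B3->T, B4->E, ...; hits B1=T, B3=T, B3=F, B4=S, B4=E
test 7 (a=5, m=4) fires B1->T, B4->E, B3->T, B4->E, B3->T, B4->E, B3->T, B4->E, B3->T, B4->E, B3->T, B4->E, B3->T, B4->E, ...; hits B1=T, B3=T, B3=F, B4=S, B4=E
test 8 (a=4, m=12) fires B1->T, B4->E, B3->T, B4->E, B3->T, B4->E, B3->T, B4->E, B3->T, B4->E, B3->T, B4->E, B3->T, B4->E, ...; hits B1=T, B3=T, B3=F, B4=S, B4=E
test 9 (a=5, m=3) fires B1->T, B4->E, B3->T, B4->E, B3->T, B4->E, B3->T, B4->E, B3->T, B4->E, B3->T, B4->E, B3->T, B4->E, ...; hits B1=T, B3=T, B3=F, B4=S, B4=E
union over the pool: B1=T, B1=F, B2=T, B2=F, B3=T, B3=F, B4=S, B4=E
uncovered (0 of 8): none
Answer: 0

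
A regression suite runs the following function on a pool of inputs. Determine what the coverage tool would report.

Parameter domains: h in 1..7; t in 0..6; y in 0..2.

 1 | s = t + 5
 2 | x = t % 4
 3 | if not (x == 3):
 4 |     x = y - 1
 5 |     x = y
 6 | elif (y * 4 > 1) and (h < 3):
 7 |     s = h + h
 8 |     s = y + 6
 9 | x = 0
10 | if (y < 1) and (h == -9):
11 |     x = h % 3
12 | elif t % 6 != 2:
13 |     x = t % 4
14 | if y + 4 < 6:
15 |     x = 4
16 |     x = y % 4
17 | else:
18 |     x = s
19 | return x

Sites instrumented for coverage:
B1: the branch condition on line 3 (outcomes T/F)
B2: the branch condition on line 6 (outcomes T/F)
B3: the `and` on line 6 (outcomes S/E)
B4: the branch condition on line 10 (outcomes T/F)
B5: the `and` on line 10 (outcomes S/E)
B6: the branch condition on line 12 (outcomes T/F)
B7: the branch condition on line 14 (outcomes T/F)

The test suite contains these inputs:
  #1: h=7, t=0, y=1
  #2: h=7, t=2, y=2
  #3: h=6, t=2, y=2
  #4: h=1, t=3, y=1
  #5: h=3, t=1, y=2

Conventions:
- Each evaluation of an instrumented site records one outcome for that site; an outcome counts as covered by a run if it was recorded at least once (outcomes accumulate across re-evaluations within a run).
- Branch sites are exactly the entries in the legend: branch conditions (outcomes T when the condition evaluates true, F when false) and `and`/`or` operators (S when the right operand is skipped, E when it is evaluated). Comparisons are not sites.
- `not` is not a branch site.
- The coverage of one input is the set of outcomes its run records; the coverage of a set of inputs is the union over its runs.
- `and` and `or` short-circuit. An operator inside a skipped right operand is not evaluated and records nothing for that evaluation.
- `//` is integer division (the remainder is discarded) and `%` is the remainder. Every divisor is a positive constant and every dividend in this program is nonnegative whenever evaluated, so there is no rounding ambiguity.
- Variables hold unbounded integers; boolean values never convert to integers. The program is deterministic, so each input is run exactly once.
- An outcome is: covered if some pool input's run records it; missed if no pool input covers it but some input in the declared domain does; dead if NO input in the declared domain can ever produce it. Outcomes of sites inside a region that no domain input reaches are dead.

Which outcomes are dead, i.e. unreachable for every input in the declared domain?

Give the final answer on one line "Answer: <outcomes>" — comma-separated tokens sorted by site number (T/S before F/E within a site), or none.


running all 147 domain inputs and tallying outcomes:
  B4=T: zero occurrences over every domain input -> dead
  reachable outcomes have witnesses, e.g. B1=T (e.g. h=1, t=0, y=0), B1=F (e.g. h=1, t=3, y=0), B2=T (e.g. h=1, t=3, y=1), B2=F (e.g. h=1, t=3, y=0)
Answer: B4=T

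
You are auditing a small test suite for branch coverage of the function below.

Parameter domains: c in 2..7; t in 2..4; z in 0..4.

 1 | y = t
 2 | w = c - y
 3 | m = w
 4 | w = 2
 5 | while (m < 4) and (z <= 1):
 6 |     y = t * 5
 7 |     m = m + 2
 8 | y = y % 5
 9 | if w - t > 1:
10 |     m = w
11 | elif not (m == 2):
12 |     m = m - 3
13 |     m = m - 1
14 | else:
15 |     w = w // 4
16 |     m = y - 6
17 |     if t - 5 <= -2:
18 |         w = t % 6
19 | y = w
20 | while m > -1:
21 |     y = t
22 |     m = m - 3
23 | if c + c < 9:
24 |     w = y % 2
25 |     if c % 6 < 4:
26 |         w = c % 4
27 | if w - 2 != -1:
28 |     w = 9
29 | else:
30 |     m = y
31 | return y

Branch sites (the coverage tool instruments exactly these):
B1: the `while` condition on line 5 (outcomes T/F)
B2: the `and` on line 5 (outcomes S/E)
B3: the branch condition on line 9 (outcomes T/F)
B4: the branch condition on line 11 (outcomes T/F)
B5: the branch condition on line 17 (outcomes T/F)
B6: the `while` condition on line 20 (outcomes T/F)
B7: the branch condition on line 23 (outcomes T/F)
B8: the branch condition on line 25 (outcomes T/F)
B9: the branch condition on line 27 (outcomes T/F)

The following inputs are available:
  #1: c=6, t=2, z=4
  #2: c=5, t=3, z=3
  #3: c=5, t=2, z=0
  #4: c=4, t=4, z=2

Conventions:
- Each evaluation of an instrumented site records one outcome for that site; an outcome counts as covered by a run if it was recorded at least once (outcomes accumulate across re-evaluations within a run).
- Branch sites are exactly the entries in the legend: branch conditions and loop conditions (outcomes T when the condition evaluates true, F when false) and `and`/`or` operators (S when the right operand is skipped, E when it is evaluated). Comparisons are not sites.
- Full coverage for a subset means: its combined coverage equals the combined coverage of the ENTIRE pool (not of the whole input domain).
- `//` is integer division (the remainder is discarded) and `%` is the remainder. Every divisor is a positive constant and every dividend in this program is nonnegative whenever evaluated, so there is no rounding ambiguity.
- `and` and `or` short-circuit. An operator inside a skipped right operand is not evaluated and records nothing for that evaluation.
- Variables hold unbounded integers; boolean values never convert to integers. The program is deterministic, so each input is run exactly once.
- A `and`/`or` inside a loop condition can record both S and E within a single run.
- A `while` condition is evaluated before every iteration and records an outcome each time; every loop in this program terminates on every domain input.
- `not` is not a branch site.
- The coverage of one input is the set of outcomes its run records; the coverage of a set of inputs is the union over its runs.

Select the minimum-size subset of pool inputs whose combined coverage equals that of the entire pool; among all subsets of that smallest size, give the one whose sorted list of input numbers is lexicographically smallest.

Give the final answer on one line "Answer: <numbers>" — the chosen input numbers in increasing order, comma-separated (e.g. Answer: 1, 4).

test 1 (c=6, t=2, z=4) fires B2->S, B1->F, B3->F, B4->T, B6->T, B6->F, B7->F, B9->T; hits B1=F, B2=S, B3=F, B4=T, B6=T, B6=F, B7=F, B9=T
test 2 (c=5, t=3, z=3) fires B2->E, B1->F, B3->F, B4->F, B5->T, B6->F, B7->F, B9->T; hits B1=F, B2=E, B3=F, B4=F, B5=T, B6=F, B7=F, B9=T
test 3 (c=5, t=2, z=0) fires B2->E, B1->T, B2->S, B1->F, B3->F, B4->T, B6->T, B6->F, B7->F, B9->T; hits B1=T, B1=F, B2=S, B2=E, B3=F, B4=T, B6=T, B6=F, B7=F, B9=T
test 4 (c=4, t=4, z=2) fires B2->E, B1->F, B3->F, B4->T, B6->F, B7->T, B8->F, B9->T; hits B1=F, B2=E, B3=F, B4=T, B6=F, B7=T, B8=F, B9=T
together the pool reaches 14 outcomes: B1=T, B1=F, B2=S, B2=E, B3=F, B4=T, B4=F, B5=T, B6=T, B6=F, B7=T, B7=F, B8=F, B9=T
size 1 is not enough: best union over all size-1 subsets is 10/14
size 2 is not enough: best union over all size-2 subsets is 12/14
size 3: inputs {2, 3, 4} cover all 14 outcomes, and no lexicographically smaller subset of this size does

Answer: 2, 3, 4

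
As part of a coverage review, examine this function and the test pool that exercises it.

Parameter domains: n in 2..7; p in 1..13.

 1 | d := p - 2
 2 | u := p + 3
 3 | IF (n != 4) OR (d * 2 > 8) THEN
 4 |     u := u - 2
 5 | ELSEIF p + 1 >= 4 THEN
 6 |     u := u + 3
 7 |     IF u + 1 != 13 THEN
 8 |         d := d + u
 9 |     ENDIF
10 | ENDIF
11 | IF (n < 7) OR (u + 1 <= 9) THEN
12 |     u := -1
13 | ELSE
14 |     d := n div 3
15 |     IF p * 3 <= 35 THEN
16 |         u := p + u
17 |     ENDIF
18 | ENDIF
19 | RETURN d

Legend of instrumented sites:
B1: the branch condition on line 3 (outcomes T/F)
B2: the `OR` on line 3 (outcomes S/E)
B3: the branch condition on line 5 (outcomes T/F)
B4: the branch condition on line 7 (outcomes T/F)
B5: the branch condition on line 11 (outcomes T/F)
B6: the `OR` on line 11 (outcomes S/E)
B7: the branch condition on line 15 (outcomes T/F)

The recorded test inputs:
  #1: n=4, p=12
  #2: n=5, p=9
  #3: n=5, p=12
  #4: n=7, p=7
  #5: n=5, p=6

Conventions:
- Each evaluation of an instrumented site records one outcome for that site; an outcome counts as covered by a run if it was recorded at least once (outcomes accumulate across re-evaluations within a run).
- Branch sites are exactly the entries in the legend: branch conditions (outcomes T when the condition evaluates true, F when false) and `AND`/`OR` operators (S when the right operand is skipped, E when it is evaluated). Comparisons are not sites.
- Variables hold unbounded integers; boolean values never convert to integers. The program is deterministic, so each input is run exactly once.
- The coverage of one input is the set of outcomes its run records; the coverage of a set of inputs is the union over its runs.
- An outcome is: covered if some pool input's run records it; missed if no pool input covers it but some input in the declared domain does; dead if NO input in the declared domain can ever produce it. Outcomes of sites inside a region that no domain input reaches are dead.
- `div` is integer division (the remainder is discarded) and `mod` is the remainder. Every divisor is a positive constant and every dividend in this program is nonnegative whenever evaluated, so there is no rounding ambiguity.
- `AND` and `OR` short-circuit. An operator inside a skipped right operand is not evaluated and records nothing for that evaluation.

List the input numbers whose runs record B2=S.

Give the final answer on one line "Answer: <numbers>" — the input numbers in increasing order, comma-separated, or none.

input #1 (n=4, p=12): misses B2=S
input #2 (n=5, p=9): covers B2=S
input #3 (n=5, p=12): covers B2=S
input #4 (n=7, p=7): covers B2=S
input #5 (n=5, p=6): covers B2=S

Answer: 2, 3, 4, 5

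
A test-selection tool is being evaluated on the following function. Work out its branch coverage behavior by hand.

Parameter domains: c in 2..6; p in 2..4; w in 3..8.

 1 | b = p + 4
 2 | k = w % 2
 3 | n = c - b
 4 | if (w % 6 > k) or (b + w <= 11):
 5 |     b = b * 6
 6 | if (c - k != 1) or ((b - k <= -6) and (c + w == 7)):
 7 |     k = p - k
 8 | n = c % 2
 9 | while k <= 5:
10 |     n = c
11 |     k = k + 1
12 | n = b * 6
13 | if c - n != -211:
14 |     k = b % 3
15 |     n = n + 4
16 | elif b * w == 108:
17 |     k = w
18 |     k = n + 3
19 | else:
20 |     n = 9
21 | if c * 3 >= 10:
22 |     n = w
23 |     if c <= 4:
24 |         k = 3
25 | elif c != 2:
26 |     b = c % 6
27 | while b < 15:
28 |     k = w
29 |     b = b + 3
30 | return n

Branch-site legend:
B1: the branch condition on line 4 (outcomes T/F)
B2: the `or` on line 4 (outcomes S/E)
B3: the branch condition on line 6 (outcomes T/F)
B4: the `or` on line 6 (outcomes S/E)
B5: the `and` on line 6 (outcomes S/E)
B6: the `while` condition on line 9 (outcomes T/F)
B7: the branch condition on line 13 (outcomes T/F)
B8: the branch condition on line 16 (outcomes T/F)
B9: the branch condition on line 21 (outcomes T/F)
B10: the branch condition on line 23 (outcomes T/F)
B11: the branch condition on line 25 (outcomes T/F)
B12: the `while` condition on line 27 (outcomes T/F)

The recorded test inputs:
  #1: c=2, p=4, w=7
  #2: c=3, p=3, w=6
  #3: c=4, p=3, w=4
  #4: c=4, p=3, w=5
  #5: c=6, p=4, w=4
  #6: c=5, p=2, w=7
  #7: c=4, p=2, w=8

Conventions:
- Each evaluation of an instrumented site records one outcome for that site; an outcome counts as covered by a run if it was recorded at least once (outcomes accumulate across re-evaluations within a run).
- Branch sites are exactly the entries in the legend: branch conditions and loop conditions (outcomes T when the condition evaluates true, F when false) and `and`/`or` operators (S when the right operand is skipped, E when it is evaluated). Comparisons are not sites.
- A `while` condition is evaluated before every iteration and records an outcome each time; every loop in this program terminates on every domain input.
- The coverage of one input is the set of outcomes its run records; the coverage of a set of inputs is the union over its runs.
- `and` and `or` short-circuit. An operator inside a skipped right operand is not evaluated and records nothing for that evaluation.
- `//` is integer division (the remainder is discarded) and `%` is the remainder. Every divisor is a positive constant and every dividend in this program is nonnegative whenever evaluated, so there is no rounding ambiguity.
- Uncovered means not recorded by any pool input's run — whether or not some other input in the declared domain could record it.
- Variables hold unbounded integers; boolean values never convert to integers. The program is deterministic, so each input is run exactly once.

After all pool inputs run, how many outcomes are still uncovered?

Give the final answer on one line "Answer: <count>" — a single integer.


#1 (c=2, p=4, w=7) -> B2->E, B1->F, B4->E, B5->S, B3->F, B6->T, B6->T, B6->T, B6->T, B6->T, B6->F, B7->T, B9->F, B11->F, ...; covered: B1=F, B2=E, B3=F, B4=E, B5=S, B6=T, B6=F, B7=T, B9=F, B11=F, B12=T, B12=F
#2 (c=3, p=3, w=6) -> B2->E, B1->F, B4->S, B3->T, B6->T, B6->T, B6->T, B6->F, B7->T, B9->F, B11->T, B12->T, B12->T, B12->T, ...; covered: B1=F, B2=E, B3=T, B4=S, B6=T, B6=F, B7=T, B9=F, B11=T, B12=T, B12=F
#3 (c=4, p=3, w=4) -> B2->S, B1->T, B4->S, B3->T, B6->T, B6->T, B6->T, B6->F, B7->T, B9->T, B10->T, B12->F; covered: B1=T, B2=S, B3=T, B4=S, B6=T, B6=F, B7=T, B9=T, B10=T, B12=F
#4 (c=4, p=3, w=5) -> B2->S, B1->T, B4->S, B3->T, B6->T, B6->T, B6->T, B6->T, B6->F, B7->T, B9->T, B10->T, B12->F; covered: B1=T, B2=S, B3=T, B4=S, B6=T, B6=F, B7=T, B9=T, B10=T, B12=F
#5 (c=6, p=4, w=4) -> B2->S, B1->T, B4->S, B3->T, B6->T, B6->T, B6->F, B7->T, B9->T, B10->F, B12->F; covered: B1=T, B2=S, B3=T, B4=S, B6=T, B6=F, B7=T, B9=T, B10=F, B12=F
#6 (c=5, p=2, w=7) -> B2->E, B1->F, B4->S, B3->T, B6->T, B6->T, B6->T, B6->T, B6->T, B6->F, B7->T, B9->T, B10->F, B12->T, ...; covered: B1=F, B2=E, B3=T, B4=S, B6=T, B6=F, B7=T, B9=T, B10=F, B12=T, B12=F
#7 (c=4, p=2, w=8) -> B2->S, B1->T, B4->S, B3->T, B6->T, B6->T, B6->T, B6->T, B6->F, B7->T, B9->T, B10->T, B12->F; covered: B1=T, B2=S, B3=T, B4=S, B6=T, B6=F, B7=T, B9=T, B10=T, B12=F
union over the pool: B1=T, B1=F, B2=S, B2=E, B3=T, B3=F, B4=S, B4=E, B5=S, B6=T, B6=F, B7=T, B9=T, B9=F, B10=T, B10=F, B11=T, B11=F, B12=T, B12=F
uncovered (4 of 24): B5=E, B7=F, B8=T, B8=F
Answer: 4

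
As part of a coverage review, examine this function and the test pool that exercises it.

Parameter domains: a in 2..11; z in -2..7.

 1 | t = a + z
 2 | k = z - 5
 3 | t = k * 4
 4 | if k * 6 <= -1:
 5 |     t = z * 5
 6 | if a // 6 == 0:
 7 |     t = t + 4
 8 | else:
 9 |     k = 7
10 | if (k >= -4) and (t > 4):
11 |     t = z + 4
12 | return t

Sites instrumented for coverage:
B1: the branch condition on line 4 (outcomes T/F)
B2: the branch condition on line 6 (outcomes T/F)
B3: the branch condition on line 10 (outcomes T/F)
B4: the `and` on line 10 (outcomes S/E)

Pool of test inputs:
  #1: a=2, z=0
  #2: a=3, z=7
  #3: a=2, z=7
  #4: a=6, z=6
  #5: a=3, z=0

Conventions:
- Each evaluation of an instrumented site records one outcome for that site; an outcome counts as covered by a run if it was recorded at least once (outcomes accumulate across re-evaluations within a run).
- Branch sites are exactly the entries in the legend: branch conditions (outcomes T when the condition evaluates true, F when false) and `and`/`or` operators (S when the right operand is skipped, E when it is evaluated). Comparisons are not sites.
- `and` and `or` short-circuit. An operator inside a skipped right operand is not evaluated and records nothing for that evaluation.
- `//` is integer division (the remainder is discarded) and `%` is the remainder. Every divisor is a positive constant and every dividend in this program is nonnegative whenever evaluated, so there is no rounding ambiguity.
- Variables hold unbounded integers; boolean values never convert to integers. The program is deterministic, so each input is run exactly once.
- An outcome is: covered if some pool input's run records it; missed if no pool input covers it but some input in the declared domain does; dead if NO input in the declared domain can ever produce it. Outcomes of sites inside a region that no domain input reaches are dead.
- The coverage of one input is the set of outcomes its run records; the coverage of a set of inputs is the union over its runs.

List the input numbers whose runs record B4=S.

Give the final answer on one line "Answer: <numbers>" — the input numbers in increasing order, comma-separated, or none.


input #1 (a=2, z=0): hits B4=S
input #2 (a=3, z=7): never hits B4=S
input #3 (a=2, z=7): never hits B4=S
input #4 (a=6, z=6): never hits B4=S
input #5 (a=3, z=0): hits B4=S
Answer: 1, 5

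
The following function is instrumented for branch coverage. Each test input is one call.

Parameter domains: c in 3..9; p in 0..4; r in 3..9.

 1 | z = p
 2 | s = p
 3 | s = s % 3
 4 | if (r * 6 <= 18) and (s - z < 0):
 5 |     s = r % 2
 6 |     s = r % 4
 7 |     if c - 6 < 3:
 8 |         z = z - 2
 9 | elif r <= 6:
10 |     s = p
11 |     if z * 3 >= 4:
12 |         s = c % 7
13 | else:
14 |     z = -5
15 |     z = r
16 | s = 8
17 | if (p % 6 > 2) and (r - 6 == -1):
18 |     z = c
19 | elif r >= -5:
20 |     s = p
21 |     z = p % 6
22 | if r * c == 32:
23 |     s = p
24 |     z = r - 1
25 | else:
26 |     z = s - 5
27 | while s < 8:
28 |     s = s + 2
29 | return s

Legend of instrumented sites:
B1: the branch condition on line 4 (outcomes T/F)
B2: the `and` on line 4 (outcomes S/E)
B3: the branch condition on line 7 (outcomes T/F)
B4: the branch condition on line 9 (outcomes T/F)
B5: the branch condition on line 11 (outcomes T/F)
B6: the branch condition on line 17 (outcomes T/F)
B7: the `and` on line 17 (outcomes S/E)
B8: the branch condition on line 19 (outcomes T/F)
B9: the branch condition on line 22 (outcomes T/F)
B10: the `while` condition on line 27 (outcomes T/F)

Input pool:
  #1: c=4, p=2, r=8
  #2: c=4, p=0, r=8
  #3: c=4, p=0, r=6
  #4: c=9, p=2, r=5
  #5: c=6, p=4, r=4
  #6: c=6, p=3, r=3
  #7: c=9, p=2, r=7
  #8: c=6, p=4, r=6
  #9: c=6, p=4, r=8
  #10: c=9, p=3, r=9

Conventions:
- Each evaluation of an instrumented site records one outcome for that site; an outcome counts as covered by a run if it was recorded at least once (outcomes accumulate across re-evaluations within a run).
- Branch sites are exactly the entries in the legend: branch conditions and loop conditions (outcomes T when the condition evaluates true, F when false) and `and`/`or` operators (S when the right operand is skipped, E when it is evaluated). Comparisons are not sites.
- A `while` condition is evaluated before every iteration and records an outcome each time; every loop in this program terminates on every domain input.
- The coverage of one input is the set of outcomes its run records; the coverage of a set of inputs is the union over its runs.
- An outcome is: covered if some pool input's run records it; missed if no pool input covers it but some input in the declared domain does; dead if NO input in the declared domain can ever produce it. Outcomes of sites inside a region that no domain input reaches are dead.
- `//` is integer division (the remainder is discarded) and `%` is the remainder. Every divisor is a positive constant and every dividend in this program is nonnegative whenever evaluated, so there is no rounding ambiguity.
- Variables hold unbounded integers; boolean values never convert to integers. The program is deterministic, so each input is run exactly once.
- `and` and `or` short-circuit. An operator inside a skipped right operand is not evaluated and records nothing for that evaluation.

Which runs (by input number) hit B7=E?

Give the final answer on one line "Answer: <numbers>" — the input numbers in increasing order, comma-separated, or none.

input #1 (c=4, p=2, r=8): does not record B7=E
input #2 (c=4, p=0, r=8): does not record B7=E
input #3 (c=4, p=0, r=6): does not record B7=E
input #4 (c=9, p=2, r=5): does not record B7=E
input #5 (c=6, p=4, r=4): records B7=E
input #6 (c=6, p=3, r=3): records B7=E
input #7 (c=9, p=2, r=7): does not record B7=E
input #8 (c=6, p=4, r=6): records B7=E
input #9 (c=6, p=4, r=8): records B7=E
input #10 (c=9, p=3, r=9): records B7=E

Answer: 5, 6, 8, 9, 10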